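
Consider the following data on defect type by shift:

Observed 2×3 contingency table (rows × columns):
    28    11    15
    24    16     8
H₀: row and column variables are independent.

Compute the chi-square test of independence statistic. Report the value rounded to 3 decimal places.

test statistic = 3.022

Row totals [54, 48], col totals [52, 27, 23], n=102
χ² = (28−27.53)²/27.53 + (11−14.29)²/14.29 + (15−12.18)²/12.18 + (24−24.47)²/24.47 + (16−12.71)²/12.71 + (8−10.82)²/10.82 = 3.0216
df = 2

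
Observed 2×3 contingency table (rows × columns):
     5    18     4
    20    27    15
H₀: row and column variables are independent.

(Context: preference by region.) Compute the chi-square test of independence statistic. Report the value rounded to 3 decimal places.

test statistic = 4.027

Row totals [27, 62], col totals [25, 45, 19], n=89
χ² = (5−7.58)²/7.58 + (18−13.65)²/13.65 + (4−5.76)²/5.76 + (20−17.42)²/17.42 + (27−31.35)²/31.35 + (15−13.24)²/13.24 = 4.0272
df = 2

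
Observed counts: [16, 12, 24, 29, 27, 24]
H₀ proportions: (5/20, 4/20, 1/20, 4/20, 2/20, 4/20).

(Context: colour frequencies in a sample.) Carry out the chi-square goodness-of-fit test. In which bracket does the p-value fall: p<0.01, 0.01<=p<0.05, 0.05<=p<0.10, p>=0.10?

p-value bracket: p<0.01

n = 132; E_i = n·p_i = [33.00, 26.40, 6.60, 26.40, 13.20, 26.40]
χ² = (16−33.00)²/33.00 + (12−26.40)²/26.40 + (24−6.60)²/6.60 + (29−26.40)²/26.40 + (27−13.20)²/13.20 + (24−26.40)²/26.40 = 77.3864
df = 5
p-value (upper-tail) = 0.00000
→ bracket: p<0.01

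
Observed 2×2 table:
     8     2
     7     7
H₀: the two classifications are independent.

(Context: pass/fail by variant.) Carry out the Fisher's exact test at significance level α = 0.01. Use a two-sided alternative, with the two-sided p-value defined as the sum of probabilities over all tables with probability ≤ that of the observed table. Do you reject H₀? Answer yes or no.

Margins: r₁=10, r₂=14, c₁=15, c₂=9, n=24
p_obs = C(10,8)·C(14,7)/C(24,15); sum pmf over tables with pmf ≤ p_obs
p-value (two-sided) = 0.20992
At α=0.01: p ≥ α → fail to reject H₀

reject H₀: no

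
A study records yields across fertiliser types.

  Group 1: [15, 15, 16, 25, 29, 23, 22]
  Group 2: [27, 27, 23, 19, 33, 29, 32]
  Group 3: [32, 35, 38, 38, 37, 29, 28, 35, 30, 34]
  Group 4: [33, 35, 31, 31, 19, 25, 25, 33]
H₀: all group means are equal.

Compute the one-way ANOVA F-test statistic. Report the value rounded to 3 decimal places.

test statistic = 9.903

Group means [20.71, 27.14, 33.60, 29.00], grand mean 28.219
SSB = Σnᵢ(x̄ᵢ−x̄)² = 696.783; SSW = ΣΣ(x−x̄ᵢ)² = 656.686
MSB = 696.783/3 = 232.2610; MSW = 656.686/28 = 23.4531
F = MSB/MSW = 9.9032
df = (3, 28)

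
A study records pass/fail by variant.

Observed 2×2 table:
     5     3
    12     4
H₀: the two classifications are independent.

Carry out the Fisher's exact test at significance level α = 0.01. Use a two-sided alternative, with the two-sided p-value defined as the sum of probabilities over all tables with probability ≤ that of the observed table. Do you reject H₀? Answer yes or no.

Margins: r₁=8, r₂=16, c₁=17, c₂=7, n=24
p_obs = C(8,5)·C(16,12)/C(24,17); sum pmf over tables with pmf ≤ p_obs
p-value (two-sided) = 0.64663
At α=0.01: p ≥ α → fail to reject H₀

reject H₀: no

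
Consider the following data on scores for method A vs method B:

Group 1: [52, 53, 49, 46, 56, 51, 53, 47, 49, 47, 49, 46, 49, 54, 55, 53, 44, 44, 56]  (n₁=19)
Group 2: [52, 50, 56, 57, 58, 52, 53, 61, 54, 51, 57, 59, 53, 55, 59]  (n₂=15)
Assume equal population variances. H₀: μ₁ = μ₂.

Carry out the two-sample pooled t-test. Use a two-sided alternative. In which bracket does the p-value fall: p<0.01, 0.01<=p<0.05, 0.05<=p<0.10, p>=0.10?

x̄₁=50.158, s₁=3.877, n₁=19
x̄₂=55.133, s₂=3.314, n₂=15
s_p² = [18·3.877² + 14·3.314²]/32 = 13.2581
SE = √(s_p²·(1/19+1/15)) = 1.2576
t = (50.158−55.133)/1.2576 = -3.9562
df = 32
p-value (two-sided) = 0.00040
→ bracket: p<0.01

p-value bracket: p<0.01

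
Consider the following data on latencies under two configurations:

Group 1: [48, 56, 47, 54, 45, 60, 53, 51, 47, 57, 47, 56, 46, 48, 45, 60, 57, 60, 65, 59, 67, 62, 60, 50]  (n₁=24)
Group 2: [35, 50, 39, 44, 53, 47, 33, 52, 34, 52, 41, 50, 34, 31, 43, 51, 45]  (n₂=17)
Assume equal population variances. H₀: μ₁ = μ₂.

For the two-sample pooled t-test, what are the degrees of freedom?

df = n₁ + n₂ − 2 = 24 + 17 − 2 = 39

degrees of freedom = 39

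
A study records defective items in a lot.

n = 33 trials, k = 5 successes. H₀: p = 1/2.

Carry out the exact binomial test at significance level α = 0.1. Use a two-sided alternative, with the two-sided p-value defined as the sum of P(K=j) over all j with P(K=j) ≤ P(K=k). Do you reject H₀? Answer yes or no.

Exact binomial: n=33, k=5, p₀=1/2=0.5000
P(X=j) = C(n,j)·p₀^j·(1−p₀)^(n−j); p = Σ P(X=j) over j with P(X=j) ≤ P(X=5)
p-value (two-sided) = 0.00007
At α=0.1: p < α → reject H₀

reject H₀: yes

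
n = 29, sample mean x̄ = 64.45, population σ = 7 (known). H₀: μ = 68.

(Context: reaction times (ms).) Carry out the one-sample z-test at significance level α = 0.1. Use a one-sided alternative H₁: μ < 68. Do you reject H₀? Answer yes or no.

reject H₀: yes

SE = σ/√n = 7/√29 = 1.2999
z = (x̄−μ₀)/SE = (64.45−68)/1.2999 = -2.7310
p-value (one-sided, H₁ less) = 0.00316
At α=0.1: p < α → reject H₀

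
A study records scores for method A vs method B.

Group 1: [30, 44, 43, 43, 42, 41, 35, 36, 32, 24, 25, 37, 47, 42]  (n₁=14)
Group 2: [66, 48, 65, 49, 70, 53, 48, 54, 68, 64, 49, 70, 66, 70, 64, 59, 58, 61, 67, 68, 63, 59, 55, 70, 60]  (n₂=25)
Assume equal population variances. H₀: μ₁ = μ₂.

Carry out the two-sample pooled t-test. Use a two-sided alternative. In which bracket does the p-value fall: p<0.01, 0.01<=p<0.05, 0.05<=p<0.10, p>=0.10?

p-value bracket: p<0.01

x̄₁=37.214, s₁=7.224, n₁=14
x̄₂=60.960, s₂=7.469, n₂=25
s_p² = [13·7.224² + 24·7.469²]/37 = 54.5221
SE = √(s_p²·(1/14+1/25)) = 2.4648
t = (37.214−60.960)/2.4648 = -9.6339
df = 37
p-value (two-sided) = 0.00000
→ bracket: p<0.01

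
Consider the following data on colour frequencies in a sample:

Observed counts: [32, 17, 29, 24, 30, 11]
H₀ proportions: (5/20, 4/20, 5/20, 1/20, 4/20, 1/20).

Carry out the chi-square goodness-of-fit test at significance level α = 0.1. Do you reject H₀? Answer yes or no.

reject H₀: yes

n = 143; E_i = n·p_i = [35.75, 28.60, 35.75, 7.15, 28.60, 7.15]
χ² = (32−35.75)²/35.75 + (17−28.60)²/28.60 + (29−35.75)²/35.75 + (24−7.15)²/7.15 + (30−28.60)²/28.60 + (11−7.15)²/7.15 = 48.2238
df = 5
p-value (upper-tail) = 0.00000
At α=0.1: p < α → reject H₀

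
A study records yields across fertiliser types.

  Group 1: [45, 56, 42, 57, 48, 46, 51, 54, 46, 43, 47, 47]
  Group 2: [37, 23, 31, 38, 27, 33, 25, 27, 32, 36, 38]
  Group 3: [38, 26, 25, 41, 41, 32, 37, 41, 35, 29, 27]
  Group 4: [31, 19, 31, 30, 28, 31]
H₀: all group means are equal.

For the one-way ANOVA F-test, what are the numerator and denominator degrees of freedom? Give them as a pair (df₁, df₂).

k = 4 groups, N = 40 total
df = (k−1, N−k) = (4−1, 40−4) = (3, 36)

degrees of freedom = [3, 36]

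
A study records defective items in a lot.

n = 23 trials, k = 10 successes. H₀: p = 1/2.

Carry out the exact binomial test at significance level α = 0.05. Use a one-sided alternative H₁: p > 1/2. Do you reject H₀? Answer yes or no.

reject H₀: no

Exact binomial: n=23, k=10, p₀=1/2=0.5000
P(X≥10) from Σ C(n,i)·p₀^i·(1−p₀)^(n−i)
p-value (one-sided, H₁ greater) = 0.79756
At α=0.05: p ≥ α → fail to reject H₀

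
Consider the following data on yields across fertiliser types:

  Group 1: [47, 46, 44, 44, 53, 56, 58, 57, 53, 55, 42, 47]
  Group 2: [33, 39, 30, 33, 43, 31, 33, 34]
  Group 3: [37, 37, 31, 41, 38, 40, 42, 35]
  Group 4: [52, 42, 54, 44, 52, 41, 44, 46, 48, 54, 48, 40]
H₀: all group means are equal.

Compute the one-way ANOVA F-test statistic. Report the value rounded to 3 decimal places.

Group means [50.17, 34.50, 37.62, 47.08], grand mean 43.600
SSB = Σnᵢ(x̄ᵢ−x̄)² = 1611.142; SSW = ΣΣ(x−x̄ᵢ)² = 860.458
MSB = 1611.142/3 = 537.0472; MSW = 860.458/36 = 23.9016
F = MSB/MSW = 22.4691
df = (3, 36)

test statistic = 22.469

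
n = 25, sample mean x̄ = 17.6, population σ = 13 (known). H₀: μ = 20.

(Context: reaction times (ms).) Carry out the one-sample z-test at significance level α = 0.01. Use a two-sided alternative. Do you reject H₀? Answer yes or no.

SE = σ/√n = 13/√25 = 2.6000
z = (x̄−μ₀)/SE = (17.6−20)/2.6000 = -0.9231
p-value (two-sided) = 0.35597
At α=0.01: p ≥ α → fail to reject H₀

reject H₀: no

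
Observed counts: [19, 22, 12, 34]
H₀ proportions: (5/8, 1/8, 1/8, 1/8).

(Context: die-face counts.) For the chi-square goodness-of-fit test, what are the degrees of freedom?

df = k − 1 = 4 − 1 = 3

degrees of freedom = 3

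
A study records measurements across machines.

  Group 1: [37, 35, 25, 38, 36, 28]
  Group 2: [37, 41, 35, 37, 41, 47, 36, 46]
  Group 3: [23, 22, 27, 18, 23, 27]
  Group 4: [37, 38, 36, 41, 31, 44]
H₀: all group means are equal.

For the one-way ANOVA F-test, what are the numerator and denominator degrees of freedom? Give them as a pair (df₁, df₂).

k = 4 groups, N = 26 total
df = (k−1, N−k) = (4−1, 26−4) = (3, 22)

degrees of freedom = [3, 22]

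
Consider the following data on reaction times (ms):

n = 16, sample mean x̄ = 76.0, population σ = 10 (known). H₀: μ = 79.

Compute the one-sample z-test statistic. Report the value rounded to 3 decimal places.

SE = σ/√n = 10/√16 = 2.5000
z = (x̄−μ₀)/SE = (76.0−79)/2.5000 = -1.2000

test statistic = -1.200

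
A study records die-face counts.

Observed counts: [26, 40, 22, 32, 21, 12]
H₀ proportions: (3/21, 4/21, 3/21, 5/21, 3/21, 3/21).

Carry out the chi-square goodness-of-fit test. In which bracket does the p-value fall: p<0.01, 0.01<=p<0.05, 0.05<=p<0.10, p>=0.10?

n = 153; E_i = n·p_i = [21.86, 29.14, 21.86, 36.43, 21.86, 21.86]
χ² = (26−21.86)²/21.86 + (40−29.14)²/29.14 + (22−21.86)²/21.86 + (32−36.43)²/36.43 + (21−21.86)²/21.86 + (12−21.86)²/21.86 = 9.8484
df = 5
p-value (upper-tail) = 0.07965
→ bracket: 0.05<=p<0.10

p-value bracket: 0.05<=p<0.10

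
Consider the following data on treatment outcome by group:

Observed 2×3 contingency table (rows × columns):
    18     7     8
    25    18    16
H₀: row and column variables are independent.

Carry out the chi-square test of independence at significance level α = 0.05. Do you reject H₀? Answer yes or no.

reject H₀: no

Row totals [33, 59], col totals [43, 25, 24], n=92
χ² = (18−15.42)²/15.42 + (7−8.97)²/8.97 + (8−8.61)²/8.61 + (25−27.58)²/27.58 + (18−16.03)²/16.03 + (16−15.39)²/15.39 = 1.4111
df = 2
p-value (upper-tail) = 0.49384
At α=0.05: p ≥ α → fail to reject H₀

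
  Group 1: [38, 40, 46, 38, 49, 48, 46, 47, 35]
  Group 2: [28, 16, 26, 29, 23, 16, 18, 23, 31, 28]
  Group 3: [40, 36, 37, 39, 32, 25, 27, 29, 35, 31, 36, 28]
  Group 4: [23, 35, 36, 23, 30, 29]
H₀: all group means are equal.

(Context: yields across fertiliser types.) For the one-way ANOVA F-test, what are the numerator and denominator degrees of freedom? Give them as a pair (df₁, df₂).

degrees of freedom = [3, 33]

k = 4 groups, N = 37 total
df = (k−1, N−k) = (4−1, 37−4) = (3, 33)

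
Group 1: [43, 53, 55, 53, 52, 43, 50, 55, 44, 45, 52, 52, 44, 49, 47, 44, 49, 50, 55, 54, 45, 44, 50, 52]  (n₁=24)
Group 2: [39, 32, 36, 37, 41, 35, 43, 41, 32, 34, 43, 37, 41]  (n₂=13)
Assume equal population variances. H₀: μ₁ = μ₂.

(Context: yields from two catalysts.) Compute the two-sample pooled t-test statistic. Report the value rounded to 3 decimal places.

x̄₁=49.167, s₁=4.229, n₁=24
x̄₂=37.769, s₂=3.876, n₂=13
s_p² = [23·4.229² + 12·3.876²]/35 = 16.9040
SE = √(s_p²·(1/24+1/13)) = 1.4159
t = (49.167−37.769)/1.4159 = 8.0499
df = 35

test statistic = 8.050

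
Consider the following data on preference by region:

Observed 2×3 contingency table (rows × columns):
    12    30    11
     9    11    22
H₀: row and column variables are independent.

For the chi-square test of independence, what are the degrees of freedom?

degrees of freedom = 2

df = (r−1)(c−1) = (2−1)·(3−1) = 2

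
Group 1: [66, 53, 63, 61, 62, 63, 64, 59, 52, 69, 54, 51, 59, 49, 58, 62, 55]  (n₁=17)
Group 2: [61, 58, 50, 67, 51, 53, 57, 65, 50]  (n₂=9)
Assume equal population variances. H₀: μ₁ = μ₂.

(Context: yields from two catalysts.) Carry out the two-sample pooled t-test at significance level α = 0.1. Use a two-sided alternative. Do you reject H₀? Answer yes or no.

x̄₁=58.824, s₁=5.692, n₁=17
x̄₂=56.889, s₂=6.431, n₂=9
s_p² = [16·5.692² + 8·6.431²]/24 = 35.3900
SE = √(s_p²·(1/17+1/9)) = 2.4523
t = (58.824−56.889)/2.4523 = 0.7889
df = 24
p-value (two-sided) = 0.43790
At α=0.1: p ≥ α → fail to reject H₀

reject H₀: no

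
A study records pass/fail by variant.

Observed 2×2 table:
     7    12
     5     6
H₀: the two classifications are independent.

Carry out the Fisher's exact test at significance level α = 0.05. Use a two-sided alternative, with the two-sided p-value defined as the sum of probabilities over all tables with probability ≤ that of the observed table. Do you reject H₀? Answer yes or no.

reject H₀: no

Margins: r₁=19, r₂=11, c₁=12, c₂=18, n=30
p_obs = C(19,7)·C(11,5)/C(30,12); sum pmf over tables with pmf ≤ p_obs
p-value (two-sided) = 0.71163
At α=0.05: p ≥ α → fail to reject H₀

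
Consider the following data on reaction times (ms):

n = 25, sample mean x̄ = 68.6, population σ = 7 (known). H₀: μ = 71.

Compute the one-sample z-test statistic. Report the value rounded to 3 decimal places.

SE = σ/√n = 7/√25 = 1.4000
z = (x̄−μ₀)/SE = (68.6−71)/1.4000 = -1.7143

test statistic = -1.714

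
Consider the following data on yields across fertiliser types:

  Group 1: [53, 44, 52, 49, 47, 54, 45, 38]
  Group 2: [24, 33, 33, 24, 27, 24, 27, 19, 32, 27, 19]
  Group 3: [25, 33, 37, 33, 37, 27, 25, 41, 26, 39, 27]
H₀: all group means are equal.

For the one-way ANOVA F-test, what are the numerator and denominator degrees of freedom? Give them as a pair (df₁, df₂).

degrees of freedom = [2, 27]

k = 3 groups, N = 30 total
df = (k−1, N−k) = (3−1, 30−3) = (2, 27)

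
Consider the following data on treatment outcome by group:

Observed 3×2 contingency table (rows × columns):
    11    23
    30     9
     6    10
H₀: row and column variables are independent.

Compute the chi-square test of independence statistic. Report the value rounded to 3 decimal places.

test statistic = 16.314

Row totals [34, 39, 16], col totals [47, 42], n=89
χ² = (11−17.96)²/17.96 + (23−16.04)²/16.04 + (30−20.60)²/20.60 + (9−18.40)²/18.40 + (6−8.45)²/8.45 + (10−7.55)²/7.55 = 16.3136
df = 2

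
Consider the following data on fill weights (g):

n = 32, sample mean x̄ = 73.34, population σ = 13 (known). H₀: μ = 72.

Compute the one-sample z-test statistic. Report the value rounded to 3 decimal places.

SE = σ/√n = 13/√32 = 2.2981
z = (x̄−μ₀)/SE = (73.34−72)/2.2981 = 0.5831

test statistic = 0.583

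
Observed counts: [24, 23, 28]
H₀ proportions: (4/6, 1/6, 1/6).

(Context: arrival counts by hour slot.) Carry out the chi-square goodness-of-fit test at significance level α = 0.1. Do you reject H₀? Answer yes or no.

n = 75; E_i = n·p_i = [50.00, 12.50, 12.50]
χ² = (24−50.00)²/50.00 + (23−12.50)²/12.50 + (28−12.50)²/12.50 = 41.5600
df = 2
p-value (upper-tail) = 0.00000
At α=0.1: p < α → reject H₀

reject H₀: yes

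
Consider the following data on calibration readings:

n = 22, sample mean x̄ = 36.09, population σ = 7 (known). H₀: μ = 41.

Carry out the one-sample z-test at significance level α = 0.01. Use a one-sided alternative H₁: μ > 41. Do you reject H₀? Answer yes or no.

reject H₀: no

SE = σ/√n = 7/√22 = 1.4924
z = (x̄−μ₀)/SE = (36.09−41)/1.4924 = -3.2900
p-value (one-sided, H₁ greater) = 0.99950
At α=0.01: p ≥ α → fail to reject H₀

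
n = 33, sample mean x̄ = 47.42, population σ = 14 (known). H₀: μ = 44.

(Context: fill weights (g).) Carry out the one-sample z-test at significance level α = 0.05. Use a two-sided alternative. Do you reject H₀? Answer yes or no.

SE = σ/√n = 14/√33 = 2.4371
z = (x̄−μ₀)/SE = (47.42−44)/2.4371 = 1.4033
p-value (two-sided) = 0.16052
At α=0.05: p ≥ α → fail to reject H₀

reject H₀: no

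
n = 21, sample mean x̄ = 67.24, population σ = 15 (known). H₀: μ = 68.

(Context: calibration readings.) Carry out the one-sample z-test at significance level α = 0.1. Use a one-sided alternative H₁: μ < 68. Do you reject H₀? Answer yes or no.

SE = σ/√n = 15/√21 = 3.2733
z = (x̄−μ₀)/SE = (67.24−68)/3.2733 = -0.2322
p-value (one-sided, H₁ less) = 0.40820
At α=0.1: p ≥ α → fail to reject H₀

reject H₀: no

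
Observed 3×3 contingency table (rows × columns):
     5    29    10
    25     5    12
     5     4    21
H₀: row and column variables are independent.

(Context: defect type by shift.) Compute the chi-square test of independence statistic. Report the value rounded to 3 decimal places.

Row totals [44, 42, 30], col totals [35, 38, 43], n=116
χ² = (5−13.28)²/13.28 + (29−14.41)²/14.41 + (10−16.31)²/16.31 + (25−12.67)²/12.67 + (5−13.76)²/13.76 + (12−15.57)²/15.57 + (5−9.05)²/9.05 + (4−9.83)²/9.83 + (21−11.12)²/11.12 = 54.7928
df = 4

test statistic = 54.793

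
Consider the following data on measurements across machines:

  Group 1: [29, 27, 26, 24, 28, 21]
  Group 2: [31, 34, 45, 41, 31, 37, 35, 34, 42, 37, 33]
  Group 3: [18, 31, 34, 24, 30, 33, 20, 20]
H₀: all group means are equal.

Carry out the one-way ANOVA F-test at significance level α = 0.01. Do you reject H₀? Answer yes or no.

Group means [25.83, 36.36, 26.25], grand mean 30.600
SSB = Σnᵢ(x̄ᵢ−x̄)² = 653.121; SSW = ΣΣ(x−x̄ᵢ)² = 546.879
MSB = 653.121/2 = 326.5606; MSW = 546.879/22 = 24.8581
F = MSB/MSW = 13.1370
df = (2, 22)
p-value (upper-tail) = 0.00018
At α=0.01: p < α → reject H₀

reject H₀: yes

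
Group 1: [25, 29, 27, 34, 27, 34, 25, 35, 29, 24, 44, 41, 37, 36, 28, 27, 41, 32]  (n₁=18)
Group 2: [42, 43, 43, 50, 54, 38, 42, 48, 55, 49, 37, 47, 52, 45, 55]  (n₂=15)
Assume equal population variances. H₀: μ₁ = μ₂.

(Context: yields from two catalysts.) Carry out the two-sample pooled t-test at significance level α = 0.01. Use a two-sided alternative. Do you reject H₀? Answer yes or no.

reject H₀: yes

x̄₁=31.944, s₁=6.111, n₁=18
x̄₂=46.667, s₂=5.864, n₂=15
s_p² = [17·6.111² + 14·5.864²]/31 = 36.0090
SE = √(s_p²·(1/18+1/15)) = 2.0979
t = (31.944−46.667)/2.0979 = -7.0177
df = 31
p-value (two-sided) = 0.00000
At α=0.01: p < α → reject H₀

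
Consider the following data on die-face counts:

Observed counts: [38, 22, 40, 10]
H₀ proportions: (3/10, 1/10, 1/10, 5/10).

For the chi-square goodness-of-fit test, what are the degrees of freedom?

df = k − 1 = 4 − 1 = 3

degrees of freedom = 3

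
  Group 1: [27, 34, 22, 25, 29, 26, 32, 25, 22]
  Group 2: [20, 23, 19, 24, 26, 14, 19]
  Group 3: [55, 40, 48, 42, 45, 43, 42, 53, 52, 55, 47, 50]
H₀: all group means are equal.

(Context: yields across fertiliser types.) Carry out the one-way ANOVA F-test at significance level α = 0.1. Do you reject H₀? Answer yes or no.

Group means [26.89, 20.71, 47.67], grand mean 34.250
SSB = Σnᵢ(x̄ᵢ−x̄)² = 3930.266; SSW = ΣΣ(x−x̄ᵢ)² = 544.984
MSB = 3930.266/2 = 1965.1329; MSW = 544.984/25 = 21.7994
F = MSB/MSW = 90.1463
df = (2, 25)
p-value (upper-tail) = 0.00000
At α=0.1: p < α → reject H₀

reject H₀: yes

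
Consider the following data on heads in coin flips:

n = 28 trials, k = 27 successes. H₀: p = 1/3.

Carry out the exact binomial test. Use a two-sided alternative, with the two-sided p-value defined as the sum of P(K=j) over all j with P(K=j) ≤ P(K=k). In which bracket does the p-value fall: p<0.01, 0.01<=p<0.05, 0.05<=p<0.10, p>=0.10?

p-value bracket: p<0.01

Exact binomial: n=28, k=27, p₀=1/3=0.3333
P(X=j) = C(n,j)·p₀^j·(1−p₀)^(n−j); p = Σ P(X=j) over j with P(X=j) ≤ P(X=27)
p-value (two-sided) = 0.00000
→ bracket: p<0.01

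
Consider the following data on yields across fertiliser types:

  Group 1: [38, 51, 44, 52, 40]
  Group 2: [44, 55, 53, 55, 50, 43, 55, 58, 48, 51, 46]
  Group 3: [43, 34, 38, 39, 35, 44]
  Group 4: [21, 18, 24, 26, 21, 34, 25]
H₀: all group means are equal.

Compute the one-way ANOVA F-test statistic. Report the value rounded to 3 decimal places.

test statistic = 40.233

Group means [45.00, 50.73, 38.83, 24.14], grand mean 40.862
SSB = Σnᵢ(x̄ᵢ−x̄)² = 3137.576; SSW = ΣΣ(x−x̄ᵢ)² = 649.872
MSB = 3137.576/3 = 1045.8587; MSW = 649.872/25 = 25.9949
F = MSB/MSW = 40.2332
df = (3, 25)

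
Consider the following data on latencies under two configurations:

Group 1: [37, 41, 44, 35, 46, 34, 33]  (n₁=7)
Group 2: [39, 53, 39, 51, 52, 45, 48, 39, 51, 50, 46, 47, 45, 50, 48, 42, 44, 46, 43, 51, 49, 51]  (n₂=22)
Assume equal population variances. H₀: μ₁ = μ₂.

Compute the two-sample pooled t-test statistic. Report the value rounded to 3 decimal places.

x̄₁=38.571, s₁=5.127, n₁=7
x̄₂=46.773, s₂=4.364, n₂=22
s_p² = [6·5.127² + 21·4.364²]/27 = 20.6510
SE = √(s_p²·(1/7+1/22)) = 1.9720
t = (38.571−46.773)/1.9720 = -4.1588
df = 27

test statistic = -4.159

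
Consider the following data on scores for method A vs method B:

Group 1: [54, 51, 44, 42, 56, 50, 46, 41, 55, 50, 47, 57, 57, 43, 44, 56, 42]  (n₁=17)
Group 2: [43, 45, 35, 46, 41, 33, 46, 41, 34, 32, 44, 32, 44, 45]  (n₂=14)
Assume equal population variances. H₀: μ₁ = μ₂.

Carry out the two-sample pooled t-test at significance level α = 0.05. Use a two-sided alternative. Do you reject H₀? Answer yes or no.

reject H₀: yes

x̄₁=49.118, s₁=5.883, n₁=17
x̄₂=40.071, s₂=5.567, n₂=14
s_p² = [16·5.883² + 13·5.567²]/29 = 32.9894
SE = √(s_p²·(1/17+1/14)) = 2.0729
t = (49.118−40.071)/2.0729 = 4.3640
df = 29
p-value (two-sided) = 0.00015
At α=0.05: p < α → reject H₀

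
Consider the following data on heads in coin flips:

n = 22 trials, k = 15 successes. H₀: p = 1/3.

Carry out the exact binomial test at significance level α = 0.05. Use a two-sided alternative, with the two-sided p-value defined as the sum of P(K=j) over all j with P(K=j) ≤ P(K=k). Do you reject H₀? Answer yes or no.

reject H₀: yes

Exact binomial: n=22, k=15, p₀=1/3=0.3333
P(X=j) = C(n,j)·p₀^j·(1−p₀)^(n−j); p = Σ P(X=j) over j with P(X=j) ≤ P(X=15)
p-value (two-sided) = 0.00101
At α=0.05: p < α → reject H₀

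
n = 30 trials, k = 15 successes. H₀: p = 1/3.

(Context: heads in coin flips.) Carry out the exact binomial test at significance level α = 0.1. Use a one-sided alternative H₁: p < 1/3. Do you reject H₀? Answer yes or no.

reject H₀: no

Exact binomial: n=30, k=15, p₀=1/3=0.3333
P(X≤15) from Σ C(n,i)·p₀^i·(1−p₀)^(n−i)
p-value (one-sided, H₁ less) = 0.98120
At α=0.1: p ≥ α → fail to reject H₀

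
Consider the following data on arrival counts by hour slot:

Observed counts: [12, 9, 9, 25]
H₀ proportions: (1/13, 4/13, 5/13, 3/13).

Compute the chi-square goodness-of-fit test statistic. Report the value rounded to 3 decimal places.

test statistic = 36.894

n = 55; E_i = n·p_i = [4.23, 16.92, 21.15, 12.69]
χ² = (12−4.23)²/4.23 + (9−16.92)²/16.92 + (9−21.15)²/21.15 + (25−12.69)²/12.69 = 36.8942
df = 3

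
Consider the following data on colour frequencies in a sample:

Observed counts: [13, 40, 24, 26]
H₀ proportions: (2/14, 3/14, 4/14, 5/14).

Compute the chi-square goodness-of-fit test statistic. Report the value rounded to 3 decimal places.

test statistic = 18.927

n = 103; E_i = n·p_i = [14.71, 22.07, 29.43, 36.79]
χ² = (13−14.71)²/14.71 + (40−22.07)²/22.07 + (24−29.43)²/29.43 + (26−36.79)²/36.79 = 18.9269
df = 3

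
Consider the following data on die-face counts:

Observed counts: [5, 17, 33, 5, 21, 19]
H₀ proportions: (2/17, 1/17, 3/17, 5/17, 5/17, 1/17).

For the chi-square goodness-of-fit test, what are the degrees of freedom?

degrees of freedom = 5

df = k − 1 = 6 − 1 = 5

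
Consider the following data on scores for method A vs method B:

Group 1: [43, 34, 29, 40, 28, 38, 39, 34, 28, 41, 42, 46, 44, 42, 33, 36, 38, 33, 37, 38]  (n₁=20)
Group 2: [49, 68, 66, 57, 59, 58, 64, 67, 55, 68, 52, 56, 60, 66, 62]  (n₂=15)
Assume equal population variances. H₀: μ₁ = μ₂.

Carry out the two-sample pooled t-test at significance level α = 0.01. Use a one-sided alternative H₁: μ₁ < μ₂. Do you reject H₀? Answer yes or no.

x̄₁=37.150, s₁=5.254, n₁=20
x̄₂=60.467, s₂=6.010, n₂=15
s_p² = [19·5.254² + 14·6.010²]/33 = 31.2207
SE = √(s_p²·(1/20+1/15)) = 1.9085
t = (37.150−60.467)/1.9085 = -12.2172
df = 33
p-value (one-sided, H₁ less) = 0.00000
At α=0.01: p < α → reject H₀

reject H₀: yes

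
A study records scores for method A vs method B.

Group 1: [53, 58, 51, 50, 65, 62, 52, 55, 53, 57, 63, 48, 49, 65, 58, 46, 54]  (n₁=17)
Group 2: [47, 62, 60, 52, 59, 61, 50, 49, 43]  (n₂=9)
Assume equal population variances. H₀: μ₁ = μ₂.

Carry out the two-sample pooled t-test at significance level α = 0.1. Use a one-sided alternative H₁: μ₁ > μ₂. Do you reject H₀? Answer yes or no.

x̄₁=55.235, s₁=5.911, n₁=17
x̄₂=53.667, s₂=6.964, n₂=9
s_p² = [16·5.911² + 8·6.964²]/24 = 39.4608
SE = √(s_p²·(1/17+1/9)) = 2.5895
t = (55.235−53.667)/2.5895 = 0.6058
df = 24
p-value (one-sided, H₁ greater) = 0.27518
At α=0.1: p ≥ α → fail to reject H₀

reject H₀: no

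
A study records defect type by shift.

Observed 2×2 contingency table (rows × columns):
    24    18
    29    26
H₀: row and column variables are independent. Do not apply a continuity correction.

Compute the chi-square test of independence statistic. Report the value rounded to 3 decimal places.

Row totals [42, 55], col totals [53, 44], n=97
χ² = (24−22.95)²/22.95 + (18−19.05)²/19.05 + (29−30.05)²/30.05 + (26−24.95)²/24.95 = 0.1873
df = 1

test statistic = 0.187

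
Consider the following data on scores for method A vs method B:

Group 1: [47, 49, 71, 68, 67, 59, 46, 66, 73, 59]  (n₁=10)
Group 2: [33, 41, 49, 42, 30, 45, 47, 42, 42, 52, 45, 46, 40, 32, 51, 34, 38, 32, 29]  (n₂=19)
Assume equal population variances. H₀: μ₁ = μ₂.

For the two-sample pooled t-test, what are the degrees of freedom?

df = n₁ + n₂ − 2 = 10 + 19 − 2 = 27

degrees of freedom = 27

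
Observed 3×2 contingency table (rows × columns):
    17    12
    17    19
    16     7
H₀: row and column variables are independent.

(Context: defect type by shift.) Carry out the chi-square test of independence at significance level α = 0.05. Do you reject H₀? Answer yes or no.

Row totals [29, 36, 23], col totals [50, 38], n=88
χ² = (17−16.48)²/16.48 + (12−12.52)²/12.52 + (17−20.45)²/20.45 + (19−15.55)²/15.55 + (16−13.07)²/13.07 + (7−9.93)²/9.93 = 2.9127
df = 2
p-value (upper-tail) = 0.23308
At α=0.05: p ≥ α → fail to reject H₀

reject H₀: no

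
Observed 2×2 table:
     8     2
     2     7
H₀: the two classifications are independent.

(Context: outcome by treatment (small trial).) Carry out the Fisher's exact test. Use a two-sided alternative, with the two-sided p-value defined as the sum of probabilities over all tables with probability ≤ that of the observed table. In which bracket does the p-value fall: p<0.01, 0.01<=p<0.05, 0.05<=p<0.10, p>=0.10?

p-value bracket: 0.01<=p<0.05

Margins: r₁=10, r₂=9, c₁=10, c₂=9, n=19
p_obs = C(10,8)·C(9,2)/C(19,10); sum pmf over tables with pmf ≤ p_obs
p-value (two-sided) = 0.02301
→ bracket: 0.01<=p<0.05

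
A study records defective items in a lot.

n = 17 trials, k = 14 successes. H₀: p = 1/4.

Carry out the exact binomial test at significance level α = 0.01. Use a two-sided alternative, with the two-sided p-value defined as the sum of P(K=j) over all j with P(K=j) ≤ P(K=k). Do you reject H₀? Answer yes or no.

Exact binomial: n=17, k=14, p₀=1/4=0.2500
P(X=j) = C(n,j)·p₀^j·(1−p₀)^(n−j); p = Σ P(X=j) over j with P(X=j) ≤ P(X=14)
p-value (two-sided) = 0.00000
At α=0.01: p < α → reject H₀

reject H₀: yes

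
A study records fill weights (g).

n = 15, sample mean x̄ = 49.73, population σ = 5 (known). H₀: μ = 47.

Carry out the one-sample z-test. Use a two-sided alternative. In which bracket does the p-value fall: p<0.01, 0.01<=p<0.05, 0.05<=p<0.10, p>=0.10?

SE = σ/√n = 5/√15 = 1.2910
z = (x̄−μ₀)/SE = (49.73−47)/1.2910 = 2.1146
p-value (two-sided) = 0.03446
→ bracket: 0.01<=p<0.05

p-value bracket: 0.01<=p<0.05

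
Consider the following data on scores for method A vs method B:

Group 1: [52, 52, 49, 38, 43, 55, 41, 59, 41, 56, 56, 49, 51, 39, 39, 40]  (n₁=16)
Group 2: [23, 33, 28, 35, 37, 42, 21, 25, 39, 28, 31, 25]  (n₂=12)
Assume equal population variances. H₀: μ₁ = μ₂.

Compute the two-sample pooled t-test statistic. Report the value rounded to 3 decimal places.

test statistic = 6.316

x̄₁=47.500, s₁=7.239, n₁=16
x̄₂=30.583, s₂=6.694, n₂=12
s_p² = [15·7.239² + 11·6.694²]/26 = 49.1891
SE = √(s_p²·(1/16+1/12)) = 2.6783
t = (47.500−30.583)/2.6783 = 6.3161
df = 26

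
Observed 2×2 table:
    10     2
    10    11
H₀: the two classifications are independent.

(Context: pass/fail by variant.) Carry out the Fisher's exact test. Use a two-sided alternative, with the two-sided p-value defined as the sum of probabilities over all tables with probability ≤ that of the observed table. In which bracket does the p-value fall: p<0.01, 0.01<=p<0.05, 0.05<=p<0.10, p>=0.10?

p-value bracket: 0.05<=p<0.10

Margins: r₁=12, r₂=21, c₁=20, c₂=13, n=33
p_obs = C(12,10)·C(21,10)/C(33,20); sum pmf over tables with pmf ≤ p_obs
p-value (two-sided) = 0.06715
→ bracket: 0.05<=p<0.10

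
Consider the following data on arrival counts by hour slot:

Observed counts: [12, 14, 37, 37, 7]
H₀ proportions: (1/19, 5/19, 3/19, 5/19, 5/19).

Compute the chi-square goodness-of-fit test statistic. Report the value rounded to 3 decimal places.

test statistic = 56.921

n = 107; E_i = n·p_i = [5.63, 28.16, 16.89, 28.16, 28.16]
χ² = (12−5.63)²/5.63 + (14−28.16)²/28.16 + (37−16.89)²/16.89 + (37−28.16)²/28.16 + (7−28.16)²/28.16 = 56.9209
df = 4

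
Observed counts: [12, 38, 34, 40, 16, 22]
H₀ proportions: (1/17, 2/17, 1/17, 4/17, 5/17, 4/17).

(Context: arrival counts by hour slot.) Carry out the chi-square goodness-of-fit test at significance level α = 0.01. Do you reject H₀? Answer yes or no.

n = 162; E_i = n·p_i = [9.53, 19.06, 9.53, 38.12, 47.65, 38.12]
χ² = (12−9.53)²/9.53 + (38−19.06)²/19.06 + (34−9.53)²/9.53 + (40−38.12)²/38.12 + (16−47.65)²/47.65 + (22−38.12)²/38.12 = 110.2309
df = 5
p-value (upper-tail) = 0.00000
At α=0.01: p < α → reject H₀

reject H₀: yes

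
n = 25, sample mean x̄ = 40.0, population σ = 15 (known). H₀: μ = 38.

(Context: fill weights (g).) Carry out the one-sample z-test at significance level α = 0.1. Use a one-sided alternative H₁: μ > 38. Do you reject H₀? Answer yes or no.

reject H₀: no

SE = σ/√n = 15/√25 = 3.0000
z = (x̄−μ₀)/SE = (40.0−38)/3.0000 = 0.6667
p-value (one-sided, H₁ greater) = 0.25249
At α=0.1: p ≥ α → fail to reject H₀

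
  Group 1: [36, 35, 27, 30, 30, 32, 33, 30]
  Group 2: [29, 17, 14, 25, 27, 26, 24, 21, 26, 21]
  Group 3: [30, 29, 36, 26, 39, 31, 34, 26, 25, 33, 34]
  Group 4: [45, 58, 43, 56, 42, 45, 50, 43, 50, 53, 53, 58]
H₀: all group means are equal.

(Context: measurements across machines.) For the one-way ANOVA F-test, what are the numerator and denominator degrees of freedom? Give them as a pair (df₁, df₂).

degrees of freedom = [3, 37]

k = 4 groups, N = 41 total
df = (k−1, N−k) = (4−1, 41−4) = (3, 37)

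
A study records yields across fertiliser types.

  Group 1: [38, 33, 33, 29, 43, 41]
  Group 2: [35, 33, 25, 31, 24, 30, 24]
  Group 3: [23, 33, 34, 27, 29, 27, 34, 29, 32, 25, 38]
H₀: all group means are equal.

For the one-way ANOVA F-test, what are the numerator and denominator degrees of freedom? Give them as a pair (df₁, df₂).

degrees of freedom = [2, 21]

k = 3 groups, N = 24 total
df = (k−1, N−k) = (3−1, 24−3) = (2, 21)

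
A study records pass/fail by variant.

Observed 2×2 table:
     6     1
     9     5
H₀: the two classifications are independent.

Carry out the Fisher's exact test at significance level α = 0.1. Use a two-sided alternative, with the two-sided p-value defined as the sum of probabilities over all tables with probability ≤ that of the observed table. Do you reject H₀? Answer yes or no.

reject H₀: no

Margins: r₁=7, r₂=14, c₁=15, c₂=6, n=21
p_obs = C(7,6)·C(14,9)/C(21,15); sum pmf over tables with pmf ≤ p_obs
p-value (two-sided) = 0.61262
At α=0.1: p ≥ α → fail to reject H₀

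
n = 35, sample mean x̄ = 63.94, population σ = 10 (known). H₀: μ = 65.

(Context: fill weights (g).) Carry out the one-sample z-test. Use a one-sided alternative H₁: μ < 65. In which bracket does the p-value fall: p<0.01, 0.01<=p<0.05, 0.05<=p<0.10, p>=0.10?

p-value bracket: p>=0.10

SE = σ/√n = 10/√35 = 1.6903
z = (x̄−μ₀)/SE = (63.94−65)/1.6903 = -0.6271
p-value (one-sided, H₁ less) = 0.26530
→ bracket: p>=0.10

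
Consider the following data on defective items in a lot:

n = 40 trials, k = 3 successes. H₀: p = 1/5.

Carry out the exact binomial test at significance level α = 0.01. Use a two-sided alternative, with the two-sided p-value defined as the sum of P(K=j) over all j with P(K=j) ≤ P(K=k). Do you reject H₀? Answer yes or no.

reject H₀: no

Exact binomial: n=40, k=3, p₀=1/5=0.2000
P(X=j) = C(n,j)·p₀^j·(1−p₀)^(n−j); p = Σ P(X=j) over j with P(X=j) ≤ P(X=3)
p-value (two-sided) = 0.04787
At α=0.01: p ≥ α → fail to reject H₀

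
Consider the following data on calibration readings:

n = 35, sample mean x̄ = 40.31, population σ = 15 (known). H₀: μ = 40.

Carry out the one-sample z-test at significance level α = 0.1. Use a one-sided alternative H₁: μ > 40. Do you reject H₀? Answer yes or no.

reject H₀: no

SE = σ/√n = 15/√35 = 2.5355
z = (x̄−μ₀)/SE = (40.31−40)/2.5355 = 0.1223
p-value (one-sided, H₁ greater) = 0.45134
At α=0.1: p ≥ α → fail to reject H₀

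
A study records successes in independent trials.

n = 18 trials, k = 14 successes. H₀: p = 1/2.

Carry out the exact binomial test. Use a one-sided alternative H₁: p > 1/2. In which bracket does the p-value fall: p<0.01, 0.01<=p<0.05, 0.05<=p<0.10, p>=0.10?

p-value bracket: 0.01<=p<0.05

Exact binomial: n=18, k=14, p₀=1/2=0.5000
P(X≥14) from Σ C(n,i)·p₀^i·(1−p₀)^(n−i)
p-value (one-sided, H₁ greater) = 0.01544
→ bracket: 0.01<=p<0.05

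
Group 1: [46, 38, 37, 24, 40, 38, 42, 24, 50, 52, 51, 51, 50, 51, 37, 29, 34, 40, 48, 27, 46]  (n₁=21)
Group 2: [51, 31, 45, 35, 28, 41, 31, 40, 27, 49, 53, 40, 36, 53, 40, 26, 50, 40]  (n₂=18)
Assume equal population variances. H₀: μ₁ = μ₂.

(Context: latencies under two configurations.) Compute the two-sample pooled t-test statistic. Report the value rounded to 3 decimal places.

test statistic = 0.320

x̄₁=40.714, s₁=9.220, n₁=21
x̄₂=39.778, s₂=9.000, n₂=18
s_p² = [20·9.220² + 17·9.000²]/37 = 83.1729
SE = √(s_p²·(1/21+1/18)) = 2.9294
t = (40.714−39.778)/2.9294 = 0.3197
df = 37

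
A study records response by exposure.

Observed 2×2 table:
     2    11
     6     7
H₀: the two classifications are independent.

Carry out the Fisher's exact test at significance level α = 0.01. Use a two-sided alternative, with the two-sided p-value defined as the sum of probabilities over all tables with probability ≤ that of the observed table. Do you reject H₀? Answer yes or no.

reject H₀: no

Margins: r₁=13, r₂=13, c₁=8, c₂=18, n=26
p_obs = C(13,2)·C(13,6)/C(26,8); sum pmf over tables with pmf ≤ p_obs
p-value (two-sided) = 0.20156
At α=0.01: p ≥ α → fail to reject H₀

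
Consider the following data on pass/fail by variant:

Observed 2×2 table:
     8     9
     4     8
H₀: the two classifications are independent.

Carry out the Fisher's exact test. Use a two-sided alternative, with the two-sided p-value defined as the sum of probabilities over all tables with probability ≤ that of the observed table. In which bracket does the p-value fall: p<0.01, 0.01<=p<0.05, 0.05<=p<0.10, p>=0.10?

Margins: r₁=17, r₂=12, c₁=12, c₂=17, n=29
p_obs = C(17,8)·C(12,4)/C(29,12); sum pmf over tables with pmf ≤ p_obs
p-value (two-sided) = 0.70320
→ bracket: p>=0.10

p-value bracket: p>=0.10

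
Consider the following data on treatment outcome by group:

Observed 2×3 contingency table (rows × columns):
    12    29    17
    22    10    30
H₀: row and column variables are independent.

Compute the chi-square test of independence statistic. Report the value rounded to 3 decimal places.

test statistic = 15.677

Row totals [58, 62], col totals [34, 39, 47], n=120
χ² = (12−16.43)²/16.43 + (29−18.85)²/18.85 + (17−22.72)²/22.72 + (22−17.57)²/17.57 + (10−20.15)²/20.15 + (30−24.28)²/24.28 = 15.6774
df = 2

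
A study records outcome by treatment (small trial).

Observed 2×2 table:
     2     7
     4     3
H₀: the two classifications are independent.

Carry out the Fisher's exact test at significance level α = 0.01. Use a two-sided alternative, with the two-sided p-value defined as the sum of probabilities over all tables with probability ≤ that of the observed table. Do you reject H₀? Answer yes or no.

reject H₀: no

Margins: r₁=9, r₂=7, c₁=6, c₂=10, n=16
p_obs = C(9,2)·C(7,4)/C(16,6); sum pmf over tables with pmf ≤ p_obs
p-value (two-sided) = 0.30245
At α=0.01: p ≥ α → fail to reject H₀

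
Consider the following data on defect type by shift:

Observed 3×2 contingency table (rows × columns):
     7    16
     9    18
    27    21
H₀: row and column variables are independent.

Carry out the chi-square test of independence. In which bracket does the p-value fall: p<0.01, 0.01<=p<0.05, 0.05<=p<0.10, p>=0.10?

Row totals [23, 27, 48], col totals [43, 55], n=98
χ² = (7−10.09)²/10.09 + (16−12.91)²/12.91 + (9−11.85)²/11.85 + (18−15.15)²/15.15 + (27−21.06)²/21.06 + (21−26.94)²/26.94 = 5.8907
df = 2
p-value (upper-tail) = 0.05258
→ bracket: 0.05<=p<0.10

p-value bracket: 0.05<=p<0.10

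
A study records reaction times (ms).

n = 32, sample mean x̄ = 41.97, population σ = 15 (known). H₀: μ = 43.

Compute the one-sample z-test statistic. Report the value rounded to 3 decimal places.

SE = σ/√n = 15/√32 = 2.6517
z = (x̄−μ₀)/SE = (41.97−43)/2.6517 = -0.3884

test statistic = -0.388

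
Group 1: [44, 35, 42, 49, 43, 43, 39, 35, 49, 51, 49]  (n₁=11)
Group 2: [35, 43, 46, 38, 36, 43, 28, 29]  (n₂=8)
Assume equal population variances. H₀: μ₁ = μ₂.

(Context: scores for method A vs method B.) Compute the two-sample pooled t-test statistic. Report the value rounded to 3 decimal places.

x̄₁=43.545, s₁=5.610, n₁=11
x̄₂=37.250, s₂=6.585, n₂=8
s_p² = [10·5.610² + 7·6.585²]/17 = 36.3663
SE = √(s_p²·(1/11+1/8)) = 2.8021
t = (43.545−37.250)/2.8021 = 2.2467
df = 17

test statistic = 2.247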